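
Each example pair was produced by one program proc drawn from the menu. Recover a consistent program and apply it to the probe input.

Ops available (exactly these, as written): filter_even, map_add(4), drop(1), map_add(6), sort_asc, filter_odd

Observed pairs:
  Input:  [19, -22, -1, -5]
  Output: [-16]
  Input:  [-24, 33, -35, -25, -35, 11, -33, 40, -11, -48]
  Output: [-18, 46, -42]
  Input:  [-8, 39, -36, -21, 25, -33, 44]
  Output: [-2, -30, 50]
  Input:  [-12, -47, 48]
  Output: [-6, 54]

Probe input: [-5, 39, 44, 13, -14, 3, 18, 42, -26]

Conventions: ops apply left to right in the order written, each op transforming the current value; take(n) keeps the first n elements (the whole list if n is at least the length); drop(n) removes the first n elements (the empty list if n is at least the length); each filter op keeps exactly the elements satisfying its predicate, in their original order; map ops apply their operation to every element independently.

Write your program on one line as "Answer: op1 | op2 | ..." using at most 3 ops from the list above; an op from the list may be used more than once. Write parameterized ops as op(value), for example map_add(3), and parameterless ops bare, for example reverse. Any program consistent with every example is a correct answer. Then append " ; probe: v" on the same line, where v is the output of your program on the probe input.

filter_even | map_add(6) ; probe: [50, -8, 24, 48, -20]

Check, running the answer program on each example:
  [19, -22, -1, -5] -> [-22] -> [-16]
  [-24, 33, -35, -25, -35, 11, -33, 40, -11, -48] -> [-24, 40, -48] -> [-18, 46, -42]
  [-8, 39, -36, -21, 25, -33, 44] -> [-8, -36, 44] -> [-2, -30, 50]
  [-12, -47, 48] -> [-12, 48] -> [-6, 54]
  probe: [-5, 39, 44, 13, -14, 3, 18, 42, -26] -> [44, -14, 18, 42, -26] -> [50, -8, 24, 48, -20]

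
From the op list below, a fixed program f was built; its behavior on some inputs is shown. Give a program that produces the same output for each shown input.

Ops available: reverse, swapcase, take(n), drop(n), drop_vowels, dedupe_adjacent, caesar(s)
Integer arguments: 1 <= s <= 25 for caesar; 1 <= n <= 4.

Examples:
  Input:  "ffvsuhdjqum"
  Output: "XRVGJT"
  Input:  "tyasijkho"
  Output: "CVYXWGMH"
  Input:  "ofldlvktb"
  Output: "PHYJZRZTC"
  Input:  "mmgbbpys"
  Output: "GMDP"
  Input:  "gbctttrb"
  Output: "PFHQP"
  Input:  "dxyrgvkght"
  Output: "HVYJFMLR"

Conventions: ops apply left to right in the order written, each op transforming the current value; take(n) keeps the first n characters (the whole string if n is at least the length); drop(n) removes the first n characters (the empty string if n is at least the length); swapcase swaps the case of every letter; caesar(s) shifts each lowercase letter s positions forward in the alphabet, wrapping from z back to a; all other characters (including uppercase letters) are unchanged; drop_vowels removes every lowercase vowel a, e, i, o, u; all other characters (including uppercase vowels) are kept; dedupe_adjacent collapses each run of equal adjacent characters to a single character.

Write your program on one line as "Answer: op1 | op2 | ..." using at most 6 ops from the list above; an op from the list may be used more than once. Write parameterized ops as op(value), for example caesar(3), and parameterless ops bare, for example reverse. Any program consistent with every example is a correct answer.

caesar(14) | drop_vowels | dedupe_adjacent | reverse | swapcase

Check, running the answer program on each example:
  "ffvsuhdjqum" -> "ttjgivrxeia" -> "ttjgvrx" -> "tjgvrx" -> "xrvgjt" -> "XRVGJT"
  "tyasijkho" -> "hmogwxyvc" -> "hmgwxyvc" -> "hmgwxyvc" -> "cvyxwgmh" -> "CVYXWGMH"
  "ofldlvktb" -> "ctzrzjyhp" -> "ctzrzjyhp" -> "ctzrzjyhp" -> "phyjzrztc" -> "PHYJZRZTC"
  "mmgbbpys" -> "aauppdmg" -> "ppdmg" -> "pdmg" -> "gmdp" -> "GMDP"
  "gbctttrb" -> "upqhhhfp" -> "pqhhhfp" -> "pqhfp" -> "pfhqp" -> "PFHQP"
  "dxyrgvkght" -> "rlmfujyuvh" -> "rlmfjyvh" -> "rlmfjyvh" -> "hvyjfmlr" -> "HVYJFMLR"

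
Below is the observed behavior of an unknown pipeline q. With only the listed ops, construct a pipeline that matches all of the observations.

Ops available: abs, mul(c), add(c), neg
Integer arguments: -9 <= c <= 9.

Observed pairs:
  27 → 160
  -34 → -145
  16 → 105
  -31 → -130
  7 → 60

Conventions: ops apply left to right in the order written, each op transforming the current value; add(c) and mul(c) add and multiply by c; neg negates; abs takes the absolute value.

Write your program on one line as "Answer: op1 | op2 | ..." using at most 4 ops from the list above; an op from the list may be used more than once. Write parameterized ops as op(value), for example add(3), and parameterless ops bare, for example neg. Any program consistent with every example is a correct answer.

add(5) | mul(-5) | neg

Check, running the answer program on each example:
  27 -> 32 -> -160 -> 160
  -34 -> -29 -> 145 -> -145
  16 -> 21 -> -105 -> 105
  -31 -> -26 -> 130 -> -130
  7 -> 12 -> -60 -> 60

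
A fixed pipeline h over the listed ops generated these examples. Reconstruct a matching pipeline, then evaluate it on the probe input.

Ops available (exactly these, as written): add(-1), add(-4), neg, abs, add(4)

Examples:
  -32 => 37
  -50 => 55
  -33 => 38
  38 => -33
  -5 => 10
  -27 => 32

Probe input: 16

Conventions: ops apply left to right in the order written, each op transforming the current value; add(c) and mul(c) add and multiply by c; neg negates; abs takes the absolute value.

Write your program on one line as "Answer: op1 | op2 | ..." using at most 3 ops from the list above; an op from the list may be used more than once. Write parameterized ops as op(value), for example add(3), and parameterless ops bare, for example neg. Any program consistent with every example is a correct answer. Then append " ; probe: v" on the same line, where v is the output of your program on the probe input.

add(-1) | neg | add(4) ; probe: -11

Check, running the answer program on each example:
  -32 -> -33 -> 33 -> 37
  -50 -> -51 -> 51 -> 55
  -33 -> -34 -> 34 -> 38
  38 -> 37 -> -37 -> -33
  -5 -> -6 -> 6 -> 10
  -27 -> -28 -> 28 -> 32
  probe: 16 -> 15 -> -15 -> -11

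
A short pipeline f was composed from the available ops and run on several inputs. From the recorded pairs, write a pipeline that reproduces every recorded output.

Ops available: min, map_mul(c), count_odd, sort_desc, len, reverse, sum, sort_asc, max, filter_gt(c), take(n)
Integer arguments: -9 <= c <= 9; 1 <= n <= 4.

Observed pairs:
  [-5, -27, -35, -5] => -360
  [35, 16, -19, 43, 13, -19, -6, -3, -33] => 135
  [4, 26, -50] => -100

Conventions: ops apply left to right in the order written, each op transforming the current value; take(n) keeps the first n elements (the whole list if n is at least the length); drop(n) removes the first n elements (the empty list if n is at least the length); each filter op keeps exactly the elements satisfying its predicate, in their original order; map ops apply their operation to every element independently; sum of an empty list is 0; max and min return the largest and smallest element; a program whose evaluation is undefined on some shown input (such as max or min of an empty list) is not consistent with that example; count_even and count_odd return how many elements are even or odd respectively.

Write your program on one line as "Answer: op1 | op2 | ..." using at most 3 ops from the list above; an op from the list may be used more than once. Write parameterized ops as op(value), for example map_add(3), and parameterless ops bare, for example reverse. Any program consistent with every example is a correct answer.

map_mul(5) | reverse | sum

Check, running the answer program on each example:
  [-5, -27, -35, -5] -> [-25, -135, -175, -25] -> [-25, -175, -135, -25] -> -360
  [35, 16, -19, 43, 13, -19, -6, -3, -33] -> [175, 80, -95, 215, 65, -95, -30, -15, -165] -> [-165, -15, -30, -95, 65, 215, -95, 80, 175] -> 135
  [4, 26, -50] -> [20, 130, -250] -> [-250, 130, 20] -> -100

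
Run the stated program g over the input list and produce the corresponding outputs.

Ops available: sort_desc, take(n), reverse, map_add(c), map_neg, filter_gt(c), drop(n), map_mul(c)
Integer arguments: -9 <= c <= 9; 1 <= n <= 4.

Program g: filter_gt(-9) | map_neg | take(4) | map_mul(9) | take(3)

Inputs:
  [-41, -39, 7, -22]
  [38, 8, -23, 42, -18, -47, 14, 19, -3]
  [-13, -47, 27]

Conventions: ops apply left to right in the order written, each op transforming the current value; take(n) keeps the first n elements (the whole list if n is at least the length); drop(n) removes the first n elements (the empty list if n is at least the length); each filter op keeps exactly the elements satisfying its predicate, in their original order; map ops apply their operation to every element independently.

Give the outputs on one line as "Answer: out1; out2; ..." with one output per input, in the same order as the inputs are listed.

[-63]; [-342, -72, -378]; [-243]

Execution, op by op:
  [-41, -39, 7, -22] -> [7] -> [-7] -> [-7] -> [-63] -> [-63]
  [38, 8, -23, 42, -18, -47, 14, 19, -3] -> [38, 8, 42, 14, 19, -3] -> [-38, -8, -42, -14, -19, 3] -> [-38, -8, -42, -14] -> [-342, -72, -378, -126] -> [-342, -72, -378]
  [-13, -47, 27] -> [27] -> [-27] -> [-27] -> [-243] -> [-243]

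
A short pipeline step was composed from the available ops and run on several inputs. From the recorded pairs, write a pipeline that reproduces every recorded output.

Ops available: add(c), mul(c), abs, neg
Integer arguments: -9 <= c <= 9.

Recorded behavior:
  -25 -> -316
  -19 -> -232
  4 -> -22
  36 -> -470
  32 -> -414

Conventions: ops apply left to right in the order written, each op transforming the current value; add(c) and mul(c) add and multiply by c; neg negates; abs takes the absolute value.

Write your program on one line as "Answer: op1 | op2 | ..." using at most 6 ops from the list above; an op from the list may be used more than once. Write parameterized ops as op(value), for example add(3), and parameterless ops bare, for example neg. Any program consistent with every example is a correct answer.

abs | mul(-7) | add(8) | mul(-1) | add(-9) | mul(-2)

Check, running the answer program on each example:
  -25 -> 25 -> -175 -> -167 -> 167 -> 158 -> -316
  -19 -> 19 -> -133 -> -125 -> 125 -> 116 -> -232
  4 -> 4 -> -28 -> -20 -> 20 -> 11 -> -22
  36 -> 36 -> -252 -> -244 -> 244 -> 235 -> -470
  32 -> 32 -> -224 -> -216 -> 216 -> 207 -> -414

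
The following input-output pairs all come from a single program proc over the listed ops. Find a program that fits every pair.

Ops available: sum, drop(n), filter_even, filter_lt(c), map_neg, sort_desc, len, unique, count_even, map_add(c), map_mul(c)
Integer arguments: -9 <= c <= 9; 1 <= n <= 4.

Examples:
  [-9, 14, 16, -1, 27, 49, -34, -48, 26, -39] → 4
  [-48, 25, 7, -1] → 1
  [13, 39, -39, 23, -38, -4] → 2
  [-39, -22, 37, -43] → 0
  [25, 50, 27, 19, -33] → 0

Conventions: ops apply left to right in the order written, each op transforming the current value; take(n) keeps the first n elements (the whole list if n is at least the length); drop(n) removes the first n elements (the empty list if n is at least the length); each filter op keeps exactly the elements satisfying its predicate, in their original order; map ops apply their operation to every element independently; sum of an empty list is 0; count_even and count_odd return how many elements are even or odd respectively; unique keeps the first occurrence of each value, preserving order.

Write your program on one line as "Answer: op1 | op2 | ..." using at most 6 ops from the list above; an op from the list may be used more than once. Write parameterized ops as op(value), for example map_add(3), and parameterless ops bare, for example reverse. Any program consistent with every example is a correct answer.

sort_desc | drop(2) | drop(1) | filter_even | len

Check, running the answer program on each example:
  [-9, 14, 16, -1, 27, 49, -34, -48, 26, -39] -> [49, 27, 26, 16, 14, -1, -9, -34, -39, -48] -> [26, 16, 14, -1, -9, -34, -39, -48] -> [16, 14, -1, -9, -34, -39, -48] -> [16, 14, -34, -48] -> 4
  [-48, 25, 7, -1] -> [25, 7, -1, -48] -> [-1, -48] -> [-48] -> [-48] -> 1
  [13, 39, -39, 23, -38, -4] -> [39, 23, 13, -4, -38, -39] -> [13, -4, -38, -39] -> [-4, -38, -39] -> [-4, -38] -> 2
  [-39, -22, 37, -43] -> [37, -22, -39, -43] -> [-39, -43] -> [-43] -> [] -> 0
  [25, 50, 27, 19, -33] -> [50, 27, 25, 19, -33] -> [25, 19, -33] -> [19, -33] -> [] -> 0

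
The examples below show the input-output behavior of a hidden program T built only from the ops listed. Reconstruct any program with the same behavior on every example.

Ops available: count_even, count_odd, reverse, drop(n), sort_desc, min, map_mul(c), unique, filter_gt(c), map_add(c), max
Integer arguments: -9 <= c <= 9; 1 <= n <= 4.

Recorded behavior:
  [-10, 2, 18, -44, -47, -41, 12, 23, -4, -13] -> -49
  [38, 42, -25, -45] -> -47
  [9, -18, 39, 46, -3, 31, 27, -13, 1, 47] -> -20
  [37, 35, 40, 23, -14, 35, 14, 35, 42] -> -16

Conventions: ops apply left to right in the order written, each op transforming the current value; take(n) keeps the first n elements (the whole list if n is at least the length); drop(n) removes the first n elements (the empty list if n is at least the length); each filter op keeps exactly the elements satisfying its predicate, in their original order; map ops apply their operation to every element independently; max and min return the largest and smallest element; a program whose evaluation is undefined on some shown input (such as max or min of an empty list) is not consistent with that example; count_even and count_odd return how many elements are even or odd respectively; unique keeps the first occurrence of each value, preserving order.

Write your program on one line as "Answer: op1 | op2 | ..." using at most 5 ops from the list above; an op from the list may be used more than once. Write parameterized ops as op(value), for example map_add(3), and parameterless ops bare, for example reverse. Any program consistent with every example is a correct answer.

reverse | sort_desc | map_add(-2) | min

Check, running the answer program on each example:
  [-10, 2, 18, -44, -47, -41, 12, 23, -4, -13] -> [-13, -4, 23, 12, -41, -47, -44, 18, 2, -10] -> [23, 18, 12, 2, -4, -10, -13, -41, -44, -47] -> [21, 16, 10, 0, -6, -12, -15, -43, -46, -49] -> -49
  [38, 42, -25, -45] -> [-45, -25, 42, 38] -> [42, 38, -25, -45] -> [40, 36, -27, -47] -> -47
  [9, -18, 39, 46, -3, 31, 27, -13, 1, 47] -> [47, 1, -13, 27, 31, -3, 46, 39, -18, 9] -> [47, 46, 39, 31, 27, 9, 1, -3, -13, -18] -> [45, 44, 37, 29, 25, 7, -1, -5, -15, -20] -> -20
  [37, 35, 40, 23, -14, 35, 14, 35, 42] -> [42, 35, 14, 35, -14, 23, 40, 35, 37] -> [42, 40, 37, 35, 35, 35, 23, 14, -14] -> [40, 38, 35, 33, 33, 33, 21, 12, -16] -> -16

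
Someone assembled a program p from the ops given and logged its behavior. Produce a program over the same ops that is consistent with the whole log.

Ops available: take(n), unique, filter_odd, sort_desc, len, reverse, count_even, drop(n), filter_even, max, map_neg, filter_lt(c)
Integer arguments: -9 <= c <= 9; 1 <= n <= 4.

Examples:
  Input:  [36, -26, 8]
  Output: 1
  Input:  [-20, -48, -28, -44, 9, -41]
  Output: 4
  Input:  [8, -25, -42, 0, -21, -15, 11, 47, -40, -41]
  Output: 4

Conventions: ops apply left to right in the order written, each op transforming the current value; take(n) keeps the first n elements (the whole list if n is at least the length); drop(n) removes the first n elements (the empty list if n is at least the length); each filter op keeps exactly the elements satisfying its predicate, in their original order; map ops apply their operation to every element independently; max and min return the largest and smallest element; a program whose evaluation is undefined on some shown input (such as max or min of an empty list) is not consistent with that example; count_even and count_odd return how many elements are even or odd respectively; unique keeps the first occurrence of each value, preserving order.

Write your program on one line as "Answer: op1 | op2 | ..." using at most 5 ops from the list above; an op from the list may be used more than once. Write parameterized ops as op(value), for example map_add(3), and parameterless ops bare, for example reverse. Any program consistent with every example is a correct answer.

map_neg | drop(2) | reverse | take(4) | len

Check, running the answer program on each example:
  [36, -26, 8] -> [-36, 26, -8] -> [-8] -> [-8] -> [-8] -> 1
  [-20, -48, -28, -44, 9, -41] -> [20, 48, 28, 44, -9, 41] -> [28, 44, -9, 41] -> [41, -9, 44, 28] -> [41, -9, 44, 28] -> 4
  [8, -25, -42, 0, -21, -15, 11, 47, -40, -41] -> [-8, 25, 42, 0, 21, 15, -11, -47, 40, 41] -> [42, 0, 21, 15, -11, -47, 40, 41] -> [41, 40, -47, -11, 15, 21, 0, 42] -> [41, 40, -47, -11] -> 4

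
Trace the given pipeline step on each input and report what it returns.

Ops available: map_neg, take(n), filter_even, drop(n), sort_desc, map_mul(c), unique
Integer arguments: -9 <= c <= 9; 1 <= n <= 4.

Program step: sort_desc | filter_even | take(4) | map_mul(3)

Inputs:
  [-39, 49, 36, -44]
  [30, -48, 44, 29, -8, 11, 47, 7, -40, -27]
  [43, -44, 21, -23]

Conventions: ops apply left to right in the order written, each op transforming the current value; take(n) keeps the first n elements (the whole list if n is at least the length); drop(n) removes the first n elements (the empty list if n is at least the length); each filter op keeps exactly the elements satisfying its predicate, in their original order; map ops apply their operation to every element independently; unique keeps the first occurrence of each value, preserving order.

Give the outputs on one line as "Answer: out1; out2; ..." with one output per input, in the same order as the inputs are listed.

[108, -132]; [132, 90, -24, -120]; [-132]

Execution, op by op:
  [-39, 49, 36, -44] -> [49, 36, -39, -44] -> [36, -44] -> [36, -44] -> [108, -132]
  [30, -48, 44, 29, -8, 11, 47, 7, -40, -27] -> [47, 44, 30, 29, 11, 7, -8, -27, -40, -48] -> [44, 30, -8, -40, -48] -> [44, 30, -8, -40] -> [132, 90, -24, -120]
  [43, -44, 21, -23] -> [43, 21, -23, -44] -> [-44] -> [-44] -> [-132]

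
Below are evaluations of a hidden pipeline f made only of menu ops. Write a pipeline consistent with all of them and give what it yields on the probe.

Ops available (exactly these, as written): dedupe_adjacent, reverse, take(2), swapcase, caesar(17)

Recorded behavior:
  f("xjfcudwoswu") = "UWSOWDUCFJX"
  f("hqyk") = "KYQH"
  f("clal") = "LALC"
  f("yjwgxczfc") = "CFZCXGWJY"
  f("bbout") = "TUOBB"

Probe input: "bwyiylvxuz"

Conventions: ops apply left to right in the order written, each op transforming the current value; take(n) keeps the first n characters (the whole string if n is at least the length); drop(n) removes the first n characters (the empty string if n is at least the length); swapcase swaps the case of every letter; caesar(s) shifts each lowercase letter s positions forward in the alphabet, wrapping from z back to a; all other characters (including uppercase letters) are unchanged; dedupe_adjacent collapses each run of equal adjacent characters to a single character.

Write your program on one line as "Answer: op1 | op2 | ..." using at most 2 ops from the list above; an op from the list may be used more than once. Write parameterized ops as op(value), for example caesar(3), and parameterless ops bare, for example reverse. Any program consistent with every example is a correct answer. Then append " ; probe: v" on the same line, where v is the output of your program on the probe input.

reverse | swapcase ; probe: "ZUXVLYIYWB"

Check, running the answer program on each example:
  "xjfcudwoswu" -> "uwsowducfjx" -> "UWSOWDUCFJX"
  "hqyk" -> "kyqh" -> "KYQH"
  "clal" -> "lalc" -> "LALC"
  "yjwgxczfc" -> "cfzcxgwjy" -> "CFZCXGWJY"
  "bbout" -> "tuobb" -> "TUOBB"
  probe: "bwyiylvxuz" -> "zuxvlyiywb" -> "ZUXVLYIYWB"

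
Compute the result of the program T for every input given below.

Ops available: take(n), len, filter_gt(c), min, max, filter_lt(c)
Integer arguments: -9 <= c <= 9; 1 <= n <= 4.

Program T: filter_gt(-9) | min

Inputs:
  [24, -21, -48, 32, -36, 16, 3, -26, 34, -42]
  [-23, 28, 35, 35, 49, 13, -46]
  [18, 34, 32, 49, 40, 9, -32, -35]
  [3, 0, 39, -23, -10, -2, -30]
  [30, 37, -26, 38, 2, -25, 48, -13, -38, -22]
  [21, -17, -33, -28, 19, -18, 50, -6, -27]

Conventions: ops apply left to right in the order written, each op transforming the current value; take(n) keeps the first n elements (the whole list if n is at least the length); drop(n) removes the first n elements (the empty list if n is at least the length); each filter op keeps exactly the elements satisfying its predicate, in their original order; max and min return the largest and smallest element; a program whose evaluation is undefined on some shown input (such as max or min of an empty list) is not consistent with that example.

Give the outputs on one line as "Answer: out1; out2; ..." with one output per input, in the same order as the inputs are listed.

3; 13; 9; -2; 2; -6

Execution, op by op:
  [24, -21, -48, 32, -36, 16, 3, -26, 34, -42] -> [24, 32, 16, 3, 34] -> 3
  [-23, 28, 35, 35, 49, 13, -46] -> [28, 35, 35, 49, 13] -> 13
  [18, 34, 32, 49, 40, 9, -32, -35] -> [18, 34, 32, 49, 40, 9] -> 9
  [3, 0, 39, -23, -10, -2, -30] -> [3, 0, 39, -2] -> -2
  [30, 37, -26, 38, 2, -25, 48, -13, -38, -22] -> [30, 37, 38, 2, 48] -> 2
  [21, -17, -33, -28, 19, -18, 50, -6, -27] -> [21, 19, 50, -6] -> -6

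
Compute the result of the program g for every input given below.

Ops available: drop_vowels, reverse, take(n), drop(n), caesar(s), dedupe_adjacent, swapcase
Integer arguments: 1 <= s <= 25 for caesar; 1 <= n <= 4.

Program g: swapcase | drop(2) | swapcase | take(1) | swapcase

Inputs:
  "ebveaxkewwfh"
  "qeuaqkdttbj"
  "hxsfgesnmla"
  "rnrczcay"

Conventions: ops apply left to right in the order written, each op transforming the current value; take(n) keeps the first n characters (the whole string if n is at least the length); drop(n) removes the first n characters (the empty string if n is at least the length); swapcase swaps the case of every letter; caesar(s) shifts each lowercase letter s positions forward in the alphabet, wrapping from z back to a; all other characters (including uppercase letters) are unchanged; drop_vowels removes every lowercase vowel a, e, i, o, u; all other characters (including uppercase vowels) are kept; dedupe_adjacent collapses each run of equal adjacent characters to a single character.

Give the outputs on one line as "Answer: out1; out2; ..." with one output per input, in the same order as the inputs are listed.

"V"; "U"; "S"; "R"

Execution, op by op:
  "ebveaxkewwfh" -> "EBVEAXKEWWFH" -> "VEAXKEWWFH" -> "veaxkewwfh" -> "v" -> "V"
  "qeuaqkdttbj" -> "QEUAQKDTTBJ" -> "UAQKDTTBJ" -> "uaqkdttbj" -> "u" -> "U"
  "hxsfgesnmla" -> "HXSFGESNMLA" -> "SFGESNMLA" -> "sfgesnmla" -> "s" -> "S"
  "rnrczcay" -> "RNRCZCAY" -> "RCZCAY" -> "rczcay" -> "r" -> "R"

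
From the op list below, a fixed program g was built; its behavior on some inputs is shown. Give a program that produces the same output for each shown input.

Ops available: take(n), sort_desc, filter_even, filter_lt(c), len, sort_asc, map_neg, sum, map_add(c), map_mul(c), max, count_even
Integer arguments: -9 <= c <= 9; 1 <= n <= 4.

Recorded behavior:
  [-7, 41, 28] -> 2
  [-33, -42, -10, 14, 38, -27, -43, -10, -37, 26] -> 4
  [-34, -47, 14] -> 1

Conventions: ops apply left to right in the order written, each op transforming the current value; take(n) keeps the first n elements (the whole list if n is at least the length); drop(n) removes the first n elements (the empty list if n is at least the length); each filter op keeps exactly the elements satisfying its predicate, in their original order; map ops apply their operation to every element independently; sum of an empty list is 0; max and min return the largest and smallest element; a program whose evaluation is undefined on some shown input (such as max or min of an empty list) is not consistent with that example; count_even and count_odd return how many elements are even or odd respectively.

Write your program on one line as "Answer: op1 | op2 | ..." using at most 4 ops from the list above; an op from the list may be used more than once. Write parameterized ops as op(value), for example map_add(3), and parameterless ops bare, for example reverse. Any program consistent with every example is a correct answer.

map_add(9) | filter_even | count_even

Check, running the answer program on each example:
  [-7, 41, 28] -> [2, 50, 37] -> [2, 50] -> 2
  [-33, -42, -10, 14, 38, -27, -43, -10, -37, 26] -> [-24, -33, -1, 23, 47, -18, -34, -1, -28, 35] -> [-24, -18, -34, -28] -> 4
  [-34, -47, 14] -> [-25, -38, 23] -> [-38] -> 1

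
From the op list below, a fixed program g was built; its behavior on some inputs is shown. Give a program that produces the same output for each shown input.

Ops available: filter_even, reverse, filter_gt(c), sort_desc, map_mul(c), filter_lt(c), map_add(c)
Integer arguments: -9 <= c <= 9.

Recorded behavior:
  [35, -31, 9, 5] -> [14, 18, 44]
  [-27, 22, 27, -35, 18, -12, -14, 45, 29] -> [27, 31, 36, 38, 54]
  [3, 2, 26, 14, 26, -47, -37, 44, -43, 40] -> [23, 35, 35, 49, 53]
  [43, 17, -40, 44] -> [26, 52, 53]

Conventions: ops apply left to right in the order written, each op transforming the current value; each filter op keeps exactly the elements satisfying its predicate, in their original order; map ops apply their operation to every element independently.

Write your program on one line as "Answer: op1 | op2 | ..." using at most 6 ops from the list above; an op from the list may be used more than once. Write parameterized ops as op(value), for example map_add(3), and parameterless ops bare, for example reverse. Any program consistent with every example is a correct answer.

sort_desc | filter_gt(-5) | filter_gt(3) | reverse | map_add(9)

Check, running the answer program on each example:
  [35, -31, 9, 5] -> [35, 9, 5, -31] -> [35, 9, 5] -> [35, 9, 5] -> [5, 9, 35] -> [14, 18, 44]
  [-27, 22, 27, -35, 18, -12, -14, 45, 29] -> [45, 29, 27, 22, 18, -12, -14, -27, -35] -> [45, 29, 27, 22, 18] -> [45, 29, 27, 22, 18] -> [18, 22, 27, 29, 45] -> [27, 31, 36, 38, 54]
  [3, 2, 26, 14, 26, -47, -37, 44, -43, 40] -> [44, 40, 26, 26, 14, 3, 2, -37, -43, -47] -> [44, 40, 26, 26, 14, 3, 2] -> [44, 40, 26, 26, 14] -> [14, 26, 26, 40, 44] -> [23, 35, 35, 49, 53]
  [43, 17, -40, 44] -> [44, 43, 17, -40] -> [44, 43, 17] -> [44, 43, 17] -> [17, 43, 44] -> [26, 52, 53]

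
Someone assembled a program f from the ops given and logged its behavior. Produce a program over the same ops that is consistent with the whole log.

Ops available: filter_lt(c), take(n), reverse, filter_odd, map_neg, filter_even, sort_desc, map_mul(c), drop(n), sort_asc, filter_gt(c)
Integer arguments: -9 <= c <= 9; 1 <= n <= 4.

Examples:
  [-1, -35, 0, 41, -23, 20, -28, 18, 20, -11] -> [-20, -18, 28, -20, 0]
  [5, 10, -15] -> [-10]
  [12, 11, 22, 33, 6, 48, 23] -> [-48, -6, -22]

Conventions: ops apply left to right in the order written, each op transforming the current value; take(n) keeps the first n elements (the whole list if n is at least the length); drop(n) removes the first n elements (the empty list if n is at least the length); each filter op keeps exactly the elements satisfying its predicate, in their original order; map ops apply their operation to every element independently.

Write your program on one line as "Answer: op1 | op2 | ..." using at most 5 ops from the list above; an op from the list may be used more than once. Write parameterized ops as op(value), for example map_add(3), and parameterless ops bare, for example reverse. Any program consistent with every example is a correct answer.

drop(1) | reverse | map_neg | filter_even

Check, running the answer program on each example:
  [-1, -35, 0, 41, -23, 20, -28, 18, 20, -11] -> [-35, 0, 41, -23, 20, -28, 18, 20, -11] -> [-11, 20, 18, -28, 20, -23, 41, 0, -35] -> [11, -20, -18, 28, -20, 23, -41, 0, 35] -> [-20, -18, 28, -20, 0]
  [5, 10, -15] -> [10, -15] -> [-15, 10] -> [15, -10] -> [-10]
  [12, 11, 22, 33, 6, 48, 23] -> [11, 22, 33, 6, 48, 23] -> [23, 48, 6, 33, 22, 11] -> [-23, -48, -6, -33, -22, -11] -> [-48, -6, -22]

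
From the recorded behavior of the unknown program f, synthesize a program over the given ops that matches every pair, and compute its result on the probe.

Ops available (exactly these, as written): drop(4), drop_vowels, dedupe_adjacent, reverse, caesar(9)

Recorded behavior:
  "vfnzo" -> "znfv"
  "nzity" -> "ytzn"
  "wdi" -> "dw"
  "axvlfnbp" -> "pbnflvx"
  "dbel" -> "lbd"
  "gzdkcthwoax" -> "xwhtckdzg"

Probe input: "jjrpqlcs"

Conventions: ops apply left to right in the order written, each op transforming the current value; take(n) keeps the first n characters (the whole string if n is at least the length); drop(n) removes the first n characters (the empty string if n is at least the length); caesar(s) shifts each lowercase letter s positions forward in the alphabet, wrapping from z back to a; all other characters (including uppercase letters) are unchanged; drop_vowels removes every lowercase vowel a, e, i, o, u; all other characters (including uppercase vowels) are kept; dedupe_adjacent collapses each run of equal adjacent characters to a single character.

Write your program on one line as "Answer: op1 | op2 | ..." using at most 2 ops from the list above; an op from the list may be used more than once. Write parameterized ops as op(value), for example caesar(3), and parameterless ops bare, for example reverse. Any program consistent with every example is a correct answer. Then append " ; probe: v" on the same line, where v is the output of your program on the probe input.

reverse | drop_vowels ; probe: "sclqprjj"

Check, running the answer program on each example:
  "vfnzo" -> "oznfv" -> "znfv"
  "nzity" -> "ytizn" -> "ytzn"
  "wdi" -> "idw" -> "dw"
  "axvlfnbp" -> "pbnflvxa" -> "pbnflvx"
  "dbel" -> "lebd" -> "lbd"
  "gzdkcthwoax" -> "xaowhtckdzg" -> "xwhtckdzg"
  probe: "jjrpqlcs" -> "sclqprjj" -> "sclqprjj"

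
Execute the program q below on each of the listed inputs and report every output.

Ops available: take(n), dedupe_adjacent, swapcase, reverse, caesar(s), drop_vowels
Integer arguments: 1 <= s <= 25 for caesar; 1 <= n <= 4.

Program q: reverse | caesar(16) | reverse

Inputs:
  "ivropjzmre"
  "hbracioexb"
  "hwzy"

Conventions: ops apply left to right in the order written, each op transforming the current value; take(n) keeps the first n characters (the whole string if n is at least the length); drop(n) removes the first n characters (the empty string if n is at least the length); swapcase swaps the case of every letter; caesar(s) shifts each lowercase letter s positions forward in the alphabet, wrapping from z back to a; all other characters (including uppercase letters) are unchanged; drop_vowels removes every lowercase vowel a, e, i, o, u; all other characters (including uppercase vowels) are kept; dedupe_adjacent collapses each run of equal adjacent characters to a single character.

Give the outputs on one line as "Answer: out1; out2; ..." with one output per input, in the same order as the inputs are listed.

"ylhefzpchu"; "xrhqsyeunr"; "xmpo"

Execution, op by op:
  "ivropjzmre" -> "ermzjporvi" -> "uhcpzfehly" -> "ylhefzpchu"
  "hbracioexb" -> "bxeoicarbh" -> "rnueysqhrx" -> "xrhqsyeunr"
  "hwzy" -> "yzwh" -> "opmx" -> "xmpo"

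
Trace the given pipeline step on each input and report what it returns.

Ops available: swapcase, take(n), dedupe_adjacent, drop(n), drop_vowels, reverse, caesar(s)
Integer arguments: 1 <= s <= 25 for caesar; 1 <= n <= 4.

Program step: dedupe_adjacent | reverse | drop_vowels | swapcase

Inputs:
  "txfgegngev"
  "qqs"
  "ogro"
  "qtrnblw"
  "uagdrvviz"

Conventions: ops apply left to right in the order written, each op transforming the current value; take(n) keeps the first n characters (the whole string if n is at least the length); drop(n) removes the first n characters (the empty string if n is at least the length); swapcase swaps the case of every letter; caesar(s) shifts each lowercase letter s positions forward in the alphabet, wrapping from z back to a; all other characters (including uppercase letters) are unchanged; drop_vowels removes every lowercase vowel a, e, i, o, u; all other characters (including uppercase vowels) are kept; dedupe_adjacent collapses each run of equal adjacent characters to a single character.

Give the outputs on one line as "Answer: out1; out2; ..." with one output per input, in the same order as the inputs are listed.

"VGNGGFXT"; "SQ"; "RG"; "WLBNRTQ"; "ZVRDG"

Execution, op by op:
  "txfgegngev" -> "txfgegngev" -> "vegngegfxt" -> "vgnggfxt" -> "VGNGGFXT"
  "qqs" -> "qs" -> "sq" -> "sq" -> "SQ"
  "ogro" -> "ogro" -> "orgo" -> "rg" -> "RG"
  "qtrnblw" -> "qtrnblw" -> "wlbnrtq" -> "wlbnrtq" -> "WLBNRTQ"
  "uagdrvviz" -> "uagdrviz" -> "zivrdgau" -> "zvrdg" -> "ZVRDG"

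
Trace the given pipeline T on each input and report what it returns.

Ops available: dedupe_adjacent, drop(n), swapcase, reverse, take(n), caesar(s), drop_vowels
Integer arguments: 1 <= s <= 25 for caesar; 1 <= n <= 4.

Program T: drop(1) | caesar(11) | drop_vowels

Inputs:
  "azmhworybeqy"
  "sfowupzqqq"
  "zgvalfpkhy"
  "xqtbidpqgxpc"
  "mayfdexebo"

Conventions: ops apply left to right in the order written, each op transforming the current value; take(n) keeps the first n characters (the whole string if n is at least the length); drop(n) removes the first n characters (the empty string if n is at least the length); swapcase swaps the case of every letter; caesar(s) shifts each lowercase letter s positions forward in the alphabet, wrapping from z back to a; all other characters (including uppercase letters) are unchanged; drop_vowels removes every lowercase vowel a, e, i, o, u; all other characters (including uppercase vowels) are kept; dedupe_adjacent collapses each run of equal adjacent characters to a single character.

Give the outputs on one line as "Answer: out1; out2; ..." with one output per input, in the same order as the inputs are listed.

"kxshzcjmpbj"; "qzhfkbbb"; "rglwqvsj"; "bmtbrn"; "ljqppmz"

Execution, op by op:
  "azmhworybeqy" -> "zmhworybeqy" -> "kxshzcjmpbj" -> "kxshzcjmpbj"
  "sfowupzqqq" -> "fowupzqqq" -> "qzhfakbbb" -> "qzhfkbbb"
  "zgvalfpkhy" -> "gvalfpkhy" -> "rglwqavsj" -> "rglwqvsj"
  "xqtbidpqgxpc" -> "qtbidpqgxpc" -> "bemtoabrian" -> "bmtbrn"
  "mayfdexebo" -> "ayfdexebo" -> "ljqopipmz" -> "ljqppmz"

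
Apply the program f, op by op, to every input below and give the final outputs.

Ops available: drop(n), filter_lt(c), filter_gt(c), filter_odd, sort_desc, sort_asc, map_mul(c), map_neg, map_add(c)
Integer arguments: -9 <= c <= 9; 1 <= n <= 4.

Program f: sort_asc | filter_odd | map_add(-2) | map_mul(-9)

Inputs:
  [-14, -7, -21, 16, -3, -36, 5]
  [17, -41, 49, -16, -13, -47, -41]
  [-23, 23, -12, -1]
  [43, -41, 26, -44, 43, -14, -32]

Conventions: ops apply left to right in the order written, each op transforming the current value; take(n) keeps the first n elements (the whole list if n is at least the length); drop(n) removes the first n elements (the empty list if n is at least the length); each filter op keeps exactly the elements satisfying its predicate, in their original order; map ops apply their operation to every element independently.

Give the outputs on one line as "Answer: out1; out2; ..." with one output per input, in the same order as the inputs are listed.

Execution, op by op:
  [-14, -7, -21, 16, -3, -36, 5] -> [-36, -21, -14, -7, -3, 5, 16] -> [-21, -7, -3, 5] -> [-23, -9, -5, 3] -> [207, 81, 45, -27]
  [17, -41, 49, -16, -13, -47, -41] -> [-47, -41, -41, -16, -13, 17, 49] -> [-47, -41, -41, -13, 17, 49] -> [-49, -43, -43, -15, 15, 47] -> [441, 387, 387, 135, -135, -423]
  [-23, 23, -12, -1] -> [-23, -12, -1, 23] -> [-23, -1, 23] -> [-25, -3, 21] -> [225, 27, -189]
  [43, -41, 26, -44, 43, -14, -32] -> [-44, -41, -32, -14, 26, 43, 43] -> [-41, 43, 43] -> [-43, 41, 41] -> [387, -369, -369]

[207, 81, 45, -27]; [441, 387, 387, 135, -135, -423]; [225, 27, -189]; [387, -369, -369]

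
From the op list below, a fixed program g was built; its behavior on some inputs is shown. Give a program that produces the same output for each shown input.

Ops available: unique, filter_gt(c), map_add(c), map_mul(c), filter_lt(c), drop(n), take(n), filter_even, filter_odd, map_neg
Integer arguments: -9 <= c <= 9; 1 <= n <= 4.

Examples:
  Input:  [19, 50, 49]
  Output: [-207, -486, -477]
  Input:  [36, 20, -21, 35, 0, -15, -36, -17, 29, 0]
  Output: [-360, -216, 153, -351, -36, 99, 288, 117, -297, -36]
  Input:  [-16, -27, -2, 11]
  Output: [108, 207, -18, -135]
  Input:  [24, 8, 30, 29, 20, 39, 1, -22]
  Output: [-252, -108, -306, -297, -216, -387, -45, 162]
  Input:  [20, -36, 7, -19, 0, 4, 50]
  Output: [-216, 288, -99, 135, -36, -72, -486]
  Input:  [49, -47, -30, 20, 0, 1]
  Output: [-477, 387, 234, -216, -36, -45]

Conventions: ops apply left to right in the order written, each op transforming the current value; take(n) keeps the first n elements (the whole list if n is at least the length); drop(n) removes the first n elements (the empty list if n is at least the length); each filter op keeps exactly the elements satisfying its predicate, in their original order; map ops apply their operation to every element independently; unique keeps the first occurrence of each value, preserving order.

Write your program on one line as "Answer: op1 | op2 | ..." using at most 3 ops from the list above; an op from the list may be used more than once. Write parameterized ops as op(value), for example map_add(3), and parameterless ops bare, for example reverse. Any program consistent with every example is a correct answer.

map_add(4) | map_mul(-9)

Check, running the answer program on each example:
  [19, 50, 49] -> [23, 54, 53] -> [-207, -486, -477]
  [36, 20, -21, 35, 0, -15, -36, -17, 29, 0] -> [40, 24, -17, 39, 4, -11, -32, -13, 33, 4] -> [-360, -216, 153, -351, -36, 99, 288, 117, -297, -36]
  [-16, -27, -2, 11] -> [-12, -23, 2, 15] -> [108, 207, -18, -135]
  [24, 8, 30, 29, 20, 39, 1, -22] -> [28, 12, 34, 33, 24, 43, 5, -18] -> [-252, -108, -306, -297, -216, -387, -45, 162]
  [20, -36, 7, -19, 0, 4, 50] -> [24, -32, 11, -15, 4, 8, 54] -> [-216, 288, -99, 135, -36, -72, -486]
  [49, -47, -30, 20, 0, 1] -> [53, -43, -26, 24, 4, 5] -> [-477, 387, 234, -216, -36, -45]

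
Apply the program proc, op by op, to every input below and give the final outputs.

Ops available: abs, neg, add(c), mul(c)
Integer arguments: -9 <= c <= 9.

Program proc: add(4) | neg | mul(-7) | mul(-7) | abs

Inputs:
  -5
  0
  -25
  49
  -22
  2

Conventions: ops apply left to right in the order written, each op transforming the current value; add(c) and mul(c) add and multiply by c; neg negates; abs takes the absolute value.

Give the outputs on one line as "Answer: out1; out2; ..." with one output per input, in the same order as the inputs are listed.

Execution, op by op:
  -5 -> -1 -> 1 -> -7 -> 49 -> 49
  0 -> 4 -> -4 -> 28 -> -196 -> 196
  -25 -> -21 -> 21 -> -147 -> 1029 -> 1029
  49 -> 53 -> -53 -> 371 -> -2597 -> 2597
  -22 -> -18 -> 18 -> -126 -> 882 -> 882
  2 -> 6 -> -6 -> 42 -> -294 -> 294

49; 196; 1029; 2597; 882; 294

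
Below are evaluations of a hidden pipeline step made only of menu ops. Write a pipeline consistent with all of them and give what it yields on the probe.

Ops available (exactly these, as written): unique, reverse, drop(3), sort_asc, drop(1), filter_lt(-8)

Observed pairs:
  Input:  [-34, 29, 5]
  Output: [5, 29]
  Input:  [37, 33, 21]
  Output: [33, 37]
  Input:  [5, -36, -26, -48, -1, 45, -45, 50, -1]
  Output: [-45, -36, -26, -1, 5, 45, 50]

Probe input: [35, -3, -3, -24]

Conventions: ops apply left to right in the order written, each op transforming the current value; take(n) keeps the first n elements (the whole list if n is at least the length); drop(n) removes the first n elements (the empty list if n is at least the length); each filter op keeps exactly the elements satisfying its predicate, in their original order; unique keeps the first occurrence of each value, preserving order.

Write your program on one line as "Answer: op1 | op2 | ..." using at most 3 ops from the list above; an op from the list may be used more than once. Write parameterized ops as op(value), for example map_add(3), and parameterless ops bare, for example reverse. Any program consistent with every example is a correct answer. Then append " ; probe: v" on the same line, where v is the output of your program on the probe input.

unique | sort_asc | drop(1) ; probe: [-3, 35]

Check, running the answer program on each example:
  [-34, 29, 5] -> [-34, 29, 5] -> [-34, 5, 29] -> [5, 29]
  [37, 33, 21] -> [37, 33, 21] -> [21, 33, 37] -> [33, 37]
  [5, -36, -26, -48, -1, 45, -45, 50, -1] -> [5, -36, -26, -48, -1, 45, -45, 50] -> [-48, -45, -36, -26, -1, 5, 45, 50] -> [-45, -36, -26, -1, 5, 45, 50]
  probe: [35, -3, -3, -24] -> [35, -3, -24] -> [-24, -3, 35] -> [-3, 35]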